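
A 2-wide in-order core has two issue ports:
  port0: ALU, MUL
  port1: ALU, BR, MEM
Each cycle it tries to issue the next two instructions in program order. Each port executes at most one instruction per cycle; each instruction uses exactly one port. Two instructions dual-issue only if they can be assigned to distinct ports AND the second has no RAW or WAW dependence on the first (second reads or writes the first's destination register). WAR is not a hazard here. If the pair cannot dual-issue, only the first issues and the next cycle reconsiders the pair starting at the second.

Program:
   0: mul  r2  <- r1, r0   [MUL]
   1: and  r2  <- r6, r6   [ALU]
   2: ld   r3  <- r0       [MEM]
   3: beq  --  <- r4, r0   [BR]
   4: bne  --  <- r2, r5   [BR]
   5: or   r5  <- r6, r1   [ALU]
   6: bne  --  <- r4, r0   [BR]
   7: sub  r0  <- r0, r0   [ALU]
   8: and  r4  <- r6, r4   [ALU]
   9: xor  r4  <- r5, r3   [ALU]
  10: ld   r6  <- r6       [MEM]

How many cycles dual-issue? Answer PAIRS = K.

#0 head=0: mul.MUL i0 WAW r2
#1 head=1: and.ALU ld.MEM i1&i2 pair
#2 head=3: beq.BR i3 no-port BR/BR
#3 head=4: bne.BR or.ALU i4&i5 pair
#4 head=6: bne.BR sub.ALU i6&i7 pair
#5 head=8: and.ALU i8 WAW r4
#6 head=9: xor.ALU ld.MEM i9&i10 pair

PAIRS = 4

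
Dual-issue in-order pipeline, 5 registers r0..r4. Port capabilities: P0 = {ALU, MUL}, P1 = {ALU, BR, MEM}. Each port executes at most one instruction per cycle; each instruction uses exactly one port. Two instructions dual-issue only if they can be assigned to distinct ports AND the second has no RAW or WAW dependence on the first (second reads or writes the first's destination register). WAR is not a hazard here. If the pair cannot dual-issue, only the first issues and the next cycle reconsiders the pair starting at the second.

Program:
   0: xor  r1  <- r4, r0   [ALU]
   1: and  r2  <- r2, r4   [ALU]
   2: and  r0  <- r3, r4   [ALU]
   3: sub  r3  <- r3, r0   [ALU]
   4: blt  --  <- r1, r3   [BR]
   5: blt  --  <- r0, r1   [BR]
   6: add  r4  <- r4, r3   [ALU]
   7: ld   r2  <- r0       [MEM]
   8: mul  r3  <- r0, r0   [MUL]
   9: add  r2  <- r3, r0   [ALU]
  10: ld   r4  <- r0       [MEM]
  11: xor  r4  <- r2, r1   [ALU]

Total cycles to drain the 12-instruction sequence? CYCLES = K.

CYCLES = 8

  cy0 -> i0/i1 (xor+and) 2-wide
  cy1 -> i2 (and) RAW r0
  cy2 -> i3 (sub) RAW r3
  cy3 -> i4 (blt) no-port BR/BR
  cy4 -> i5/i6 (blt+add) 2-wide
  cy5 -> i7/i8 (ld+mul) 2-wide
  cy6 -> i9/i10 (add+ld) 2-wide
  cy7 -> i11 (xor) tail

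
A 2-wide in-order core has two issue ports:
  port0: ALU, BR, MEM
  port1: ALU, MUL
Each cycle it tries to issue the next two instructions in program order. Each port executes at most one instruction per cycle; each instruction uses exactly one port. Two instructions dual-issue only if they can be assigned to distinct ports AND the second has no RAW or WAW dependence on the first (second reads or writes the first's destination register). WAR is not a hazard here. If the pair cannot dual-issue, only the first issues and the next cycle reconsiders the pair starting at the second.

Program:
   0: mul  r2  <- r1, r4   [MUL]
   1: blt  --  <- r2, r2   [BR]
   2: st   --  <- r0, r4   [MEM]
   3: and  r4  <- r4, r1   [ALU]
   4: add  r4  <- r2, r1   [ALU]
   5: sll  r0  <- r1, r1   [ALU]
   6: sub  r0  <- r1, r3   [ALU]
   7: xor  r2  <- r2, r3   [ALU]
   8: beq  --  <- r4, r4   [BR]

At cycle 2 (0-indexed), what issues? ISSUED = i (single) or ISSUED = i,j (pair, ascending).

ISSUED = 2,3

[0] i0  mul.MUL  -- RAW r2
[1] i1  blt.BR  -- no-port BR/MEM
[2] i2/i3  st.MEM/and.ALU  -- 2-wide
[3] i4/i5  add.ALU/sll.ALU  -- 2-wide
[4] i6/i7  sub.ALU/xor.ALU  -- 2-wide
[5] i8  beq.BR  -- tail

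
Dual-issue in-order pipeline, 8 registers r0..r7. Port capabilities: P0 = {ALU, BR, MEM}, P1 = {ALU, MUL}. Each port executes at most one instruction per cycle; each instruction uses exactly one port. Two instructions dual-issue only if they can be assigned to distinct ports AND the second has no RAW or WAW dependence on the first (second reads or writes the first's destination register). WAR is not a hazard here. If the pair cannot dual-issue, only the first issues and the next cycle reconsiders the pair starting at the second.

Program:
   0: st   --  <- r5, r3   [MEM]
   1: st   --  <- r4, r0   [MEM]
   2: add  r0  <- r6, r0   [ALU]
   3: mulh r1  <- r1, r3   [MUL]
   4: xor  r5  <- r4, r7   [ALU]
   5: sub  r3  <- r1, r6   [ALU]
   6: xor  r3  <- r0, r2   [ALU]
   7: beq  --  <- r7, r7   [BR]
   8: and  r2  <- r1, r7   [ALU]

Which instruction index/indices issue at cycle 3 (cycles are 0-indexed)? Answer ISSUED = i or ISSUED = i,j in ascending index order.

[0] i0  st.MEM  -- no-port MEM/MEM
[1] i1+i2  st.MEM+add.ALU  -- dual
[2] i3+i4  mulh.MUL+xor.ALU  -- dual
[3] i5  sub.ALU  -- WAW r3
[4] i6+i7  xor.ALU+beq.BR  -- dual
[5] i8  and.ALU  -- tail

ISSUED = 5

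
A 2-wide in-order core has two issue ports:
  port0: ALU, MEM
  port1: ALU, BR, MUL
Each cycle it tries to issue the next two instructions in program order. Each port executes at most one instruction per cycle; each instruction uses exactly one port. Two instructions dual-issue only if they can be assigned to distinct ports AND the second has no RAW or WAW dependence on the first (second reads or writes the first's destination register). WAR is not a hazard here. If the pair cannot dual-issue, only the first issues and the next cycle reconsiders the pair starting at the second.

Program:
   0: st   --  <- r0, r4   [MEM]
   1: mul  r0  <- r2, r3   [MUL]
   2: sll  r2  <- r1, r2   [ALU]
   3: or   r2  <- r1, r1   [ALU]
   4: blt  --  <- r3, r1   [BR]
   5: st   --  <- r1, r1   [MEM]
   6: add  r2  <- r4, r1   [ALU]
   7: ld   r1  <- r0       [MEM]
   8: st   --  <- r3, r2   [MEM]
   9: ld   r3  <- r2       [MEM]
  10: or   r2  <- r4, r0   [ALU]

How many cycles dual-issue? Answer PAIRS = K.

  cy0 -> i0/i1 (st.MEM+mul.MUL) 2-wide
  cy1 -> i2 (sll.ALU) WAW r2
  cy2 -> i3/i4 (or.ALU+blt.BR) 2-wide
  cy3 -> i5/i6 (st.MEM+add.ALU) 2-wide
  cy4 -> i7 (ld.MEM) no-port MEM/MEM
  cy5 -> i8 (st.MEM) no-port MEM/MEM
  cy6 -> i9/i10 (ld.MEM+or.ALU) 2-wide

PAIRS = 4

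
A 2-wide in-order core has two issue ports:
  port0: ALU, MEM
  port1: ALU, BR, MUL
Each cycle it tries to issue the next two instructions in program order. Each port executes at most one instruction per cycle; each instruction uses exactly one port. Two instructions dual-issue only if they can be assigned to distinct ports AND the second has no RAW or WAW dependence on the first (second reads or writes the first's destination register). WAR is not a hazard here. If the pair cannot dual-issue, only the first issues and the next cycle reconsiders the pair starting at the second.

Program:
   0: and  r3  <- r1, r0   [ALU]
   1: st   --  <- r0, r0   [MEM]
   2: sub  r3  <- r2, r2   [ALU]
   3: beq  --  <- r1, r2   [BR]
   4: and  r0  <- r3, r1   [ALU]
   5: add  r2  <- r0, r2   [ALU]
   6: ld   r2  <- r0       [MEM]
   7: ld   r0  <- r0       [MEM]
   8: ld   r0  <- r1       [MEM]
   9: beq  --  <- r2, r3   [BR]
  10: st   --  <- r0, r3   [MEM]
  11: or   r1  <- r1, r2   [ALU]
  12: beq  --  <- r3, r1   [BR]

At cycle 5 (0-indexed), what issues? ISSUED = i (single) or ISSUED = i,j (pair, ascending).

ISSUED = 7

  cy0 -> i0+i1 (and.ALU;st.MEM) dual
  cy1 -> i2+i3 (sub.ALU;beq.BR) dual
  cy2 -> i4 (and.ALU) RAW r0
  cy3 -> i5 (add.ALU) WAW r2
  cy4 -> i6 (ld.MEM) no-port MEM/MEM
  cy5 -> i7 (ld.MEM) no-port MEM/MEM
  cy6 -> i8+i9 (ld.MEM;beq.BR) dual
  cy7 -> i10+i11 (st.MEM;or.ALU) dual
  cy8 -> i12 (beq.BR) tail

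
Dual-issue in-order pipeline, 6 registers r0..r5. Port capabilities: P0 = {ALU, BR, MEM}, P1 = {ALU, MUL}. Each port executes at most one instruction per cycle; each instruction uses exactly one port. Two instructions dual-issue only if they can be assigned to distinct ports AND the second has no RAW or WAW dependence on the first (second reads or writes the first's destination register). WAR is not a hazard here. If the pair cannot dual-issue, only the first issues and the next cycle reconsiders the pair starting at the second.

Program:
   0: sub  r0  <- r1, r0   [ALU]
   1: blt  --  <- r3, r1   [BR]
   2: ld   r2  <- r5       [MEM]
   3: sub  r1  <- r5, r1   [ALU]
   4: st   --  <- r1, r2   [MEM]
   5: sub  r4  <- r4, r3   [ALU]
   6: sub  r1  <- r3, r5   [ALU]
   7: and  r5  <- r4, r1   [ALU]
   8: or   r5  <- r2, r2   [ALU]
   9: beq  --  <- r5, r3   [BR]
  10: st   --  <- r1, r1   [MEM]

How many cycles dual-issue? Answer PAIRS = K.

PAIRS = 3

t=0 i0&i1:sub blt ; pair
t=1 i2&i3:ld sub ; pair
t=2 i4&i5:st sub ; pair
t=3 i6:sub ; RAW r1
t=4 i7:and ; WAW r5
t=5 i8:or ; RAW r5
t=6 i9:beq ; no-port BR/MEM
t=7 i10:st ; tail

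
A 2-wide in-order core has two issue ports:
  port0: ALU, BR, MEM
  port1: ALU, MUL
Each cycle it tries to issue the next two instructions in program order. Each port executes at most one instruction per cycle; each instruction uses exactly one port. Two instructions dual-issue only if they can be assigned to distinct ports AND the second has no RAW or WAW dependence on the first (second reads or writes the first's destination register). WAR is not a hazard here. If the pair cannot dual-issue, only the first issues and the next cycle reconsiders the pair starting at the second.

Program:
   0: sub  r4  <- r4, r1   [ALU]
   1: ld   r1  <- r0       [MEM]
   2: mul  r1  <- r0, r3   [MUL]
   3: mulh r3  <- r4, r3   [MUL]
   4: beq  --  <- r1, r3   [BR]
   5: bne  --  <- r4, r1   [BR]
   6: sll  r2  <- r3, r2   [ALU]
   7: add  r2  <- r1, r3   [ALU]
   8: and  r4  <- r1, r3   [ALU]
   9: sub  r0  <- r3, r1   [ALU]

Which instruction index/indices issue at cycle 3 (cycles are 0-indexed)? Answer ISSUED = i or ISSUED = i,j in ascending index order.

ISSUED = 4

#0 head=0: sub.ALU+ld.MEM i0+i1 2-wide
#1 head=2: mul.MUL i2 no-port MUL/MUL
#2 head=3: mulh.MUL i3 RAW r3
#3 head=4: beq.BR i4 no-port BR/BR
#4 head=5: bne.BR+sll.ALU i5+i6 2-wide
#5 head=7: add.ALU+and.ALU i7+i8 2-wide
#6 head=9: sub.ALU i9 tail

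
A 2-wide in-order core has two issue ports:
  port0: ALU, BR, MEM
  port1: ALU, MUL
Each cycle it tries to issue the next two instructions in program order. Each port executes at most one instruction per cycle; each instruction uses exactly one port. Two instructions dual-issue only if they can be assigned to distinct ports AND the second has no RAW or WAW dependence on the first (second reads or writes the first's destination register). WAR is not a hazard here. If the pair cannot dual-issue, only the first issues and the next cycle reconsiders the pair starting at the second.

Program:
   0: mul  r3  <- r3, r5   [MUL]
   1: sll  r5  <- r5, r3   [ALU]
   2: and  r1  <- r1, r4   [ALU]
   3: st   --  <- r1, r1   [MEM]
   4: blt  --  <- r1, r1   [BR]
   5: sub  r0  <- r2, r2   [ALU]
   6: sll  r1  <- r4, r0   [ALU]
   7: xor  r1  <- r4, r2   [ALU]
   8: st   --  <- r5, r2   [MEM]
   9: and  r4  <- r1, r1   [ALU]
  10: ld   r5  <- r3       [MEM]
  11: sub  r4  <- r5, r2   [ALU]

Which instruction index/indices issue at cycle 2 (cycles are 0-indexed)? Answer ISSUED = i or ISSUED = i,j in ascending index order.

ISSUED = 3

t=0 i0:mul.MUL ; RAW r3
t=1 i1&i2:sll.ALU;and.ALU ; dual
t=2 i3:st.MEM ; no-port MEM/BR
t=3 i4&i5:blt.BR;sub.ALU ; dual
t=4 i6:sll.ALU ; WAW r1
t=5 i7&i8:xor.ALU;st.MEM ; dual
t=6 i9&i10:and.ALU;ld.MEM ; dual
t=7 i11:sub.ALU ; tail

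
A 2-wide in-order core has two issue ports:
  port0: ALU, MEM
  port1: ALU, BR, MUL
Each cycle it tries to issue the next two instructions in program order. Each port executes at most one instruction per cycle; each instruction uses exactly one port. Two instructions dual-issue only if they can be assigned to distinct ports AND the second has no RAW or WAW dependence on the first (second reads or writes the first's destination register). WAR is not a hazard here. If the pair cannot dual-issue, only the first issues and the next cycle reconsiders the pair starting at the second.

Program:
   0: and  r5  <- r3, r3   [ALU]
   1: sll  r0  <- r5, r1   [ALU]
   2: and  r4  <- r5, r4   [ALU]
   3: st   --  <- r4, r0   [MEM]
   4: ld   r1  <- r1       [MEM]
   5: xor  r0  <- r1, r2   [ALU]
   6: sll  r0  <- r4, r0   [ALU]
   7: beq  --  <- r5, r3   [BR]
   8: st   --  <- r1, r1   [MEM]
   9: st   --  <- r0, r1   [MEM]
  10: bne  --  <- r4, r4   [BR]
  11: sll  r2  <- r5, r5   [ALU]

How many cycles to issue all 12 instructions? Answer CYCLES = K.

CYCLES = 9

c0: i0 and.ALU  RAW r5
c1: i1/i2 sll.ALU/and.ALU  2-wide
c2: i3 st.MEM  no-port MEM/MEM
c3: i4 ld.MEM  RAW r1
c4: i5 xor.ALU  RAW+WAW r0
c5: i6/i7 sll.ALU/beq.BR  2-wide
c6: i8 st.MEM  no-port MEM/MEM
c7: i9/i10 st.MEM/bne.BR  2-wide
c8: i11 sll.ALU  tail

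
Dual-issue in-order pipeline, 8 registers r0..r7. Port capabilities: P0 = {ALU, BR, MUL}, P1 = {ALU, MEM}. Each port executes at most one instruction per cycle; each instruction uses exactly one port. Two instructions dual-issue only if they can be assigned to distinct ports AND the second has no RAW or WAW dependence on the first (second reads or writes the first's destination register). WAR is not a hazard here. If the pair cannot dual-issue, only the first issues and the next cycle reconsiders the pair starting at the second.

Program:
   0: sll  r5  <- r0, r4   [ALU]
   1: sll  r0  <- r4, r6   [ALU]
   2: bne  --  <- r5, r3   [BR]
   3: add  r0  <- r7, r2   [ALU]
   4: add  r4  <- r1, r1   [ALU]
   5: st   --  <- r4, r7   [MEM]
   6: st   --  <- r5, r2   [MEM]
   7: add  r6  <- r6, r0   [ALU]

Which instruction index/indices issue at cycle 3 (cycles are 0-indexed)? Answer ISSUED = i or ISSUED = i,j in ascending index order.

#0 head=0: sll.ALU sll.ALU i0&i1 pair
#1 head=2: bne.BR add.ALU i2&i3 pair
#2 head=4: add.ALU i4 RAW r4
#3 head=5: st.MEM i5 no-port MEM/MEM
#4 head=6: st.MEM add.ALU i6&i7 pair

ISSUED = 5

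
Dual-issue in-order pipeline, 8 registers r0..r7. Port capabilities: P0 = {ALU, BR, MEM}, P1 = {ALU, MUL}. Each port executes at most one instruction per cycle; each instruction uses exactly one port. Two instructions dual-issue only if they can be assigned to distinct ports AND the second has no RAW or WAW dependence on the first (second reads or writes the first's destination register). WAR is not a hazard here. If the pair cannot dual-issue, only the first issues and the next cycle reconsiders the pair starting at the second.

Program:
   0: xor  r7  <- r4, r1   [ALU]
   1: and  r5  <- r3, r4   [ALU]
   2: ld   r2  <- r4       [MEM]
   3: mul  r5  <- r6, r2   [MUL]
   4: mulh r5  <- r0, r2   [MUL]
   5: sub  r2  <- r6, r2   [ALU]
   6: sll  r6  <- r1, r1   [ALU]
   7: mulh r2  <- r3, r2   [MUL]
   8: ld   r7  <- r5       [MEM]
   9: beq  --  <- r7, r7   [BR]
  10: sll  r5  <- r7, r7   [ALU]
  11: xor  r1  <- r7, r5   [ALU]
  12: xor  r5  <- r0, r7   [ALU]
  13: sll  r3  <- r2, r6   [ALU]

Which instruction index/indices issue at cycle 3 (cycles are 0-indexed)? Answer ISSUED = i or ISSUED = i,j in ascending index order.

ISSUED = 4,5

  cy0 -> i0+i1 (xor and) dual
  cy1 -> i2 (ld) RAW r2
  cy2 -> i3 (mul) no-port MUL/MUL
  cy3 -> i4+i5 (mulh sub) dual
  cy4 -> i6+i7 (sll mulh) dual
  cy5 -> i8 (ld) no-port MEM/BR
  cy6 -> i9+i10 (beq sll) dual
  cy7 -> i11+i12 (xor xor) dual
  cy8 -> i13 (sll) tail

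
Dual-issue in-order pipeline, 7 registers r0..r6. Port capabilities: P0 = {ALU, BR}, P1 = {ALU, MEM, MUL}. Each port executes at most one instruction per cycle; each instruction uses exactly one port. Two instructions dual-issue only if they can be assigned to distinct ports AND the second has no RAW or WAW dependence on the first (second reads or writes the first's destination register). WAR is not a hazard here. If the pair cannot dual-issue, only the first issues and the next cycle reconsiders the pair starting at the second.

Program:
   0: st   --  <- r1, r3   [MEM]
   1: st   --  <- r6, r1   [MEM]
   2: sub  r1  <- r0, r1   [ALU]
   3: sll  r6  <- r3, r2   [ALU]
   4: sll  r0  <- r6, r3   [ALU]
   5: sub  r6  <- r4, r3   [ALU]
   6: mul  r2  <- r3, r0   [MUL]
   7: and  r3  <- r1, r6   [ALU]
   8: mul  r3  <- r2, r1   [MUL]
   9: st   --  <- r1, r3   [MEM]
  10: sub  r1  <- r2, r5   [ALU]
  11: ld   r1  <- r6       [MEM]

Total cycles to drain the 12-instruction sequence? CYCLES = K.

CYCLES = 8

  cy0 -> i0 (st) no-port MEM/MEM
  cy1 -> i1&i2 (st+sub) 2-wide
  cy2 -> i3 (sll) RAW r6
  cy3 -> i4&i5 (sll+sub) 2-wide
  cy4 -> i6&i7 (mul+and) 2-wide
  cy5 -> i8 (mul) no-port MUL/MEM
  cy6 -> i9&i10 (st+sub) 2-wide
  cy7 -> i11 (ld) tail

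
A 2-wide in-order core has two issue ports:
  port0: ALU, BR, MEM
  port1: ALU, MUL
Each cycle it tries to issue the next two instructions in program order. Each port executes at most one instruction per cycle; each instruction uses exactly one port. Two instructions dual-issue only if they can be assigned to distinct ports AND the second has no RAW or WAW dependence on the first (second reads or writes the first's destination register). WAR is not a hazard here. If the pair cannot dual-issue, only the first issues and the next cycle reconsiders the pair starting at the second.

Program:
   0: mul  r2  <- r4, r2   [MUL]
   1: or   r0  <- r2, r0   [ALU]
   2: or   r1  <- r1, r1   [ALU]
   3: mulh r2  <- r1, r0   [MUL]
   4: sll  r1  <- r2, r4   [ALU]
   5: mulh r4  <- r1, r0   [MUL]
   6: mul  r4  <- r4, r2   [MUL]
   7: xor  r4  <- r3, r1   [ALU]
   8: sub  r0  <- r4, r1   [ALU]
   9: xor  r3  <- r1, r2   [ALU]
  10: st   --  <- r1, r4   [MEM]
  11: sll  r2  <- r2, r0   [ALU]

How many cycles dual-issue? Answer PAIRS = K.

[0] i0  mul  -- RAW r2
[1] i1/i2  or+or  -- dual
[2] i3  mulh  -- RAW r2
[3] i4  sll  -- RAW r1
[4] i5  mulh  -- no-port MUL/MUL
[5] i6  mul  -- WAW r4
[6] i7  xor  -- RAW r4
[7] i8/i9  sub+xor  -- dual
[8] i10/i11  st+sll  -- dual

PAIRS = 3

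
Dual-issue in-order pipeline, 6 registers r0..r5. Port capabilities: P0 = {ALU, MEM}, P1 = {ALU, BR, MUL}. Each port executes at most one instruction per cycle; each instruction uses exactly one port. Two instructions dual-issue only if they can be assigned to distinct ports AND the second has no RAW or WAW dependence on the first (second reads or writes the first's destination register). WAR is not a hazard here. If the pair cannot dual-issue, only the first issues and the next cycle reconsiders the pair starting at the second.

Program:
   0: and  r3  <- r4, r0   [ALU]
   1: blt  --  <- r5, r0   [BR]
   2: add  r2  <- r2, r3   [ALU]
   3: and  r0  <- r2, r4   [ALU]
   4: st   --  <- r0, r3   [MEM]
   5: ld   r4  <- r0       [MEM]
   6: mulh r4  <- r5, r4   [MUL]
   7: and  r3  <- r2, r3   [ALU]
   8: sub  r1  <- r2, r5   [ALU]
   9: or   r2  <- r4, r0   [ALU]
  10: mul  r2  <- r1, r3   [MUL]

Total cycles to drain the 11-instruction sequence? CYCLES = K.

  cy0 -> i0&i1 (and.ALU+blt.BR) 2-wide
  cy1 -> i2 (add.ALU) RAW r2
  cy2 -> i3 (and.ALU) RAW r0
  cy3 -> i4 (st.MEM) no-port MEM/MEM
  cy4 -> i5 (ld.MEM) RAW+WAW r4
  cy5 -> i6&i7 (mulh.MUL+and.ALU) 2-wide
  cy6 -> i8&i9 (sub.ALU+or.ALU) 2-wide
  cy7 -> i10 (mul.MUL) tail

CYCLES = 8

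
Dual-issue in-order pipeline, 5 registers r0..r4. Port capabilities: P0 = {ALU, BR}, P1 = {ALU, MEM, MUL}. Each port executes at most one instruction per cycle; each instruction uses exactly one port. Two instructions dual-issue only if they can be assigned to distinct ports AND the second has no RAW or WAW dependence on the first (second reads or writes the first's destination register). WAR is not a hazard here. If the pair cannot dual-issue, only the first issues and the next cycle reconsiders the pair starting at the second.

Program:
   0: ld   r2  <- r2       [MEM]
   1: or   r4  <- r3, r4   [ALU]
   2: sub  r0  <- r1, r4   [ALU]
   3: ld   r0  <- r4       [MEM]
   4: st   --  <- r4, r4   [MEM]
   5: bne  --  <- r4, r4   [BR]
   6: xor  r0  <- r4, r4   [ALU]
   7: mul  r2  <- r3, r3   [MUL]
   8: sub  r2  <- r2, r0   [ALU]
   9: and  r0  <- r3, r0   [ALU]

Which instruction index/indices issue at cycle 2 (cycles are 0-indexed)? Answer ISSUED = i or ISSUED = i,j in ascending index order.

ISSUED = 3

  cy0 -> i0&i1 (ld/or) 2-wide
  cy1 -> i2 (sub) WAW r0
  cy2 -> i3 (ld) no-port MEM/MEM
  cy3 -> i4&i5 (st/bne) 2-wide
  cy4 -> i6&i7 (xor/mul) 2-wide
  cy5 -> i8&i9 (sub/and) 2-wide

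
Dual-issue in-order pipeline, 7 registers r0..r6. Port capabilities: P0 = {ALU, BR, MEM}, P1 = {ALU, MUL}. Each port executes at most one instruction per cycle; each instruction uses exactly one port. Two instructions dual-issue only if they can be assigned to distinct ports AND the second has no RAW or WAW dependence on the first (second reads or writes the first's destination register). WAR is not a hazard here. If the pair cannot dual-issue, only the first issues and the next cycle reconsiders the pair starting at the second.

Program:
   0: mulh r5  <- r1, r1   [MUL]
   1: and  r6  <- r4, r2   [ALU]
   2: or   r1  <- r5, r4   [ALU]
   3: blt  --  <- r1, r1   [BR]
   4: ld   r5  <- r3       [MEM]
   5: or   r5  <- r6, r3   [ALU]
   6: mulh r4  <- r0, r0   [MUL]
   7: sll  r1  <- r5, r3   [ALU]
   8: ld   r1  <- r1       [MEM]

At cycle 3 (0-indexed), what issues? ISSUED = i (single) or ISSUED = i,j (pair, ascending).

ISSUED = 4

#0 head=0: mulh.MUL and.ALU i0+i1 dual
#1 head=2: or.ALU i2 RAW r1
#2 head=3: blt.BR i3 no-port BR/MEM
#3 head=4: ld.MEM i4 WAW r5
#4 head=5: or.ALU mulh.MUL i5+i6 dual
#5 head=7: sll.ALU i7 RAW+WAW r1
#6 head=8: ld.MEM i8 tail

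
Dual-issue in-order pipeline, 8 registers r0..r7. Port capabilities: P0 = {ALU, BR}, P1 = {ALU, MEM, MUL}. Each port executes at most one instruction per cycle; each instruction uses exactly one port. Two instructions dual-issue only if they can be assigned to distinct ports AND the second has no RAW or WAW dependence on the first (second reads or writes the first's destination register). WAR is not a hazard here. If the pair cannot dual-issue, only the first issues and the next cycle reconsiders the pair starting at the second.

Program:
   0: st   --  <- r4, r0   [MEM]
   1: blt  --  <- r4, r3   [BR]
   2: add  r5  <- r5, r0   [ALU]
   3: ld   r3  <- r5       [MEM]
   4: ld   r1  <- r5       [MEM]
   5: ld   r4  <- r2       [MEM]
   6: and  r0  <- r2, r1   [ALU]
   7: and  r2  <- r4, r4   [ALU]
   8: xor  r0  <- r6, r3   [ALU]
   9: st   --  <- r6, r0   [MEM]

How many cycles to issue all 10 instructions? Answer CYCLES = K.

  cy0 -> i0/i1 (st.MEM blt.BR) pair
  cy1 -> i2 (add.ALU) RAW r5
  cy2 -> i3 (ld.MEM) no-port MEM/MEM
  cy3 -> i4 (ld.MEM) no-port MEM/MEM
  cy4 -> i5/i6 (ld.MEM and.ALU) pair
  cy5 -> i7/i8 (and.ALU xor.ALU) pair
  cy6 -> i9 (st.MEM) tail

CYCLES = 7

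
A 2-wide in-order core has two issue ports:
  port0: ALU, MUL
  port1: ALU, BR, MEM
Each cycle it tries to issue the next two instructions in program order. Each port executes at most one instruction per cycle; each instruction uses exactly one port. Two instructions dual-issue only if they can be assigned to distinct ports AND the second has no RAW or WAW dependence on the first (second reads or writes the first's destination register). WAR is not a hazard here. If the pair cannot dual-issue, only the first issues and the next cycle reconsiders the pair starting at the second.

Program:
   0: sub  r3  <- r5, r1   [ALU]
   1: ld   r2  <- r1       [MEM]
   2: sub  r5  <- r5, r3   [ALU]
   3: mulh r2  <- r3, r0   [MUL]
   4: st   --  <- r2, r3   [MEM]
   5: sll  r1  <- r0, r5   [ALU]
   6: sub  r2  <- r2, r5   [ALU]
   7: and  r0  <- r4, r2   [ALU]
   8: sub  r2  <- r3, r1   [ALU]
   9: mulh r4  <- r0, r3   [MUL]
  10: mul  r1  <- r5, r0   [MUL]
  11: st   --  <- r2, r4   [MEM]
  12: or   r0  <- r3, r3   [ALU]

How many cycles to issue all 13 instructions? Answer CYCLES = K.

c0: i0&i1 sub.ALU ld.MEM  dual
c1: i2&i3 sub.ALU mulh.MUL  dual
c2: i4&i5 st.MEM sll.ALU  dual
c3: i6 sub.ALU  RAW r2
c4: i7&i8 and.ALU sub.ALU  dual
c5: i9 mulh.MUL  no-port MUL/MUL
c6: i10&i11 mul.MUL st.MEM  dual
c7: i12 or.ALU  tail

CYCLES = 8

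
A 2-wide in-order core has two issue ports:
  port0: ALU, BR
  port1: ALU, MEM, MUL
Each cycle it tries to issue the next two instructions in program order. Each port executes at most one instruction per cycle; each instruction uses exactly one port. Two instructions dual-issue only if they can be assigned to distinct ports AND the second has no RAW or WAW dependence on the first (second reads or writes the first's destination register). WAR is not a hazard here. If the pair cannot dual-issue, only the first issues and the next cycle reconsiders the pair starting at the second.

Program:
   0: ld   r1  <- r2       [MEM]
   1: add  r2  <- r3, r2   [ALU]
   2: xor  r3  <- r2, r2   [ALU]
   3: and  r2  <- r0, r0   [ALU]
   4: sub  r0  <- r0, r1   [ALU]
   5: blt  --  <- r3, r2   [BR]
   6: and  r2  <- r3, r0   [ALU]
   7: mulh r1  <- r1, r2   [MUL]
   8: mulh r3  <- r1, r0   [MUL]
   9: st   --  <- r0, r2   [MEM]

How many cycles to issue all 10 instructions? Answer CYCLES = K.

CYCLES = 7

#0 head=0: ld add i0&i1 pair
#1 head=2: xor and i2&i3 pair
#2 head=4: sub blt i4&i5 pair
#3 head=6: and i6 RAW r2
#4 head=7: mulh i7 no-port MUL/MUL
#5 head=8: mulh i8 no-port MUL/MEM
#6 head=9: st i9 tail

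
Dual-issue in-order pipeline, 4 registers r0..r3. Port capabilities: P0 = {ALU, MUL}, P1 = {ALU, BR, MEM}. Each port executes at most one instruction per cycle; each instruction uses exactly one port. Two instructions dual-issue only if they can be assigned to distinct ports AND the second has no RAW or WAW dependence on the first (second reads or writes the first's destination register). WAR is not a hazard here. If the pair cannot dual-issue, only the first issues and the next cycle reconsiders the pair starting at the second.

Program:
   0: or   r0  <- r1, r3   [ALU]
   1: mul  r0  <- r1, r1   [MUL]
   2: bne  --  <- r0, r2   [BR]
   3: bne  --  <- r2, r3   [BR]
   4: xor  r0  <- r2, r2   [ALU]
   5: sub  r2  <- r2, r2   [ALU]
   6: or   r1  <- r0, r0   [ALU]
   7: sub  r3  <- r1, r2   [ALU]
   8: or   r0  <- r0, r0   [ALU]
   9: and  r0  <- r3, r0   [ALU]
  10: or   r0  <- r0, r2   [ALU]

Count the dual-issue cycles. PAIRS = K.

PAIRS = 3

c0: i0 or  WAW r0
c1: i1 mul  RAW r0
c2: i2 bne  no-port BR/BR
c3: i3,i4 bne;xor  2-wide
c4: i5,i6 sub;or  2-wide
c5: i7,i8 sub;or  2-wide
c6: i9 and  RAW+WAW r0
c7: i10 or  tail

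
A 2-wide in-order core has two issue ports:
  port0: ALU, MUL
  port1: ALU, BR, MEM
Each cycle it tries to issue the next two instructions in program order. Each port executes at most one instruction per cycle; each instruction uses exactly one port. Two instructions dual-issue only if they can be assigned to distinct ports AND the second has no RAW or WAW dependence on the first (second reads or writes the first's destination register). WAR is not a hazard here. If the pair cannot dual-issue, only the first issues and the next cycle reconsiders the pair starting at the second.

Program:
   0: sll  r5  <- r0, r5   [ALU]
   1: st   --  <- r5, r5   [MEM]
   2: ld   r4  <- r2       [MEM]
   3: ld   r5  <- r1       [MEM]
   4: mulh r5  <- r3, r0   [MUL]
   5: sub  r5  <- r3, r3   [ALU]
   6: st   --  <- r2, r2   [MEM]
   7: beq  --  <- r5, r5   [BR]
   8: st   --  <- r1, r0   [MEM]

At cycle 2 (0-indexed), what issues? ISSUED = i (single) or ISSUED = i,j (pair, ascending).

ISSUED = 2

t=0 i0:sll ; RAW r5
t=1 i1:st ; no-port MEM/MEM
t=2 i2:ld ; no-port MEM/MEM
t=3 i3:ld ; WAW r5
t=4 i4:mulh ; WAW r5
t=5 i5&i6:sub/st ; dual
t=6 i7:beq ; no-port BR/MEM
t=7 i8:st ; tail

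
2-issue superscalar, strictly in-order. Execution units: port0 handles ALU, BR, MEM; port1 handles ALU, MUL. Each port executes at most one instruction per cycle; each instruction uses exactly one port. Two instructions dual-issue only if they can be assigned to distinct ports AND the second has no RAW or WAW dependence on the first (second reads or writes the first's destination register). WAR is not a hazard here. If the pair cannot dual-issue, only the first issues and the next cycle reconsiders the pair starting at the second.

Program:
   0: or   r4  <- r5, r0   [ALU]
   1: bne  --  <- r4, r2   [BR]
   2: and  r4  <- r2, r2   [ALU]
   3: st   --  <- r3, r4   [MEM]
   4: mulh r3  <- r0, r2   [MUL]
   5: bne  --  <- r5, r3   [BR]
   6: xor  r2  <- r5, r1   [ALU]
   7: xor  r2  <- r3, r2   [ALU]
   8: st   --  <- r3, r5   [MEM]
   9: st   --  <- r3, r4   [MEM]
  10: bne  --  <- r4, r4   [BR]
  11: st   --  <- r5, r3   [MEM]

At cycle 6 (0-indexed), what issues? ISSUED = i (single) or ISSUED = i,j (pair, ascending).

ISSUED = 10

c0: i0 or.ALU  RAW r4
c1: i1&i2 bne.BR;and.ALU  pair
c2: i3&i4 st.MEM;mulh.MUL  pair
c3: i5&i6 bne.BR;xor.ALU  pair
c4: i7&i8 xor.ALU;st.MEM  pair
c5: i9 st.MEM  no-port MEM/BR
c6: i10 bne.BR  no-port BR/MEM
c7: i11 st.MEM  tail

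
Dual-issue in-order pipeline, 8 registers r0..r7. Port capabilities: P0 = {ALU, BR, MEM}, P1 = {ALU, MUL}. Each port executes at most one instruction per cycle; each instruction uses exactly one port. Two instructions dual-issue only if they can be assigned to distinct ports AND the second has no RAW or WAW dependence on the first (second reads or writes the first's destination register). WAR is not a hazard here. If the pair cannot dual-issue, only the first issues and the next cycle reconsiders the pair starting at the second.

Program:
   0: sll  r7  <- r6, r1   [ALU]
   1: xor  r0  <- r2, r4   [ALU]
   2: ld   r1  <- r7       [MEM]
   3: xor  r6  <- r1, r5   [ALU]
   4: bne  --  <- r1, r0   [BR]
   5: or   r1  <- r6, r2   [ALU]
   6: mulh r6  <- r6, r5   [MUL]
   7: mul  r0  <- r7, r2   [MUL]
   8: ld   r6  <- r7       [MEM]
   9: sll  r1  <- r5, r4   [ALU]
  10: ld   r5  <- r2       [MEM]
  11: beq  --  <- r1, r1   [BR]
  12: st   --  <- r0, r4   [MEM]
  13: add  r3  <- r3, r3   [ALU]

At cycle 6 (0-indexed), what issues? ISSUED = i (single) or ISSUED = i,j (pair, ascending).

#0 head=0: sll;xor i0&i1 2-wide
#1 head=2: ld i2 RAW r1
#2 head=3: xor;bne i3&i4 2-wide
#3 head=5: or;mulh i5&i6 2-wide
#4 head=7: mul;ld i7&i8 2-wide
#5 head=9: sll;ld i9&i10 2-wide
#6 head=11: beq i11 no-port BR/MEM
#7 head=12: st;add i12&i13 2-wide

ISSUED = 11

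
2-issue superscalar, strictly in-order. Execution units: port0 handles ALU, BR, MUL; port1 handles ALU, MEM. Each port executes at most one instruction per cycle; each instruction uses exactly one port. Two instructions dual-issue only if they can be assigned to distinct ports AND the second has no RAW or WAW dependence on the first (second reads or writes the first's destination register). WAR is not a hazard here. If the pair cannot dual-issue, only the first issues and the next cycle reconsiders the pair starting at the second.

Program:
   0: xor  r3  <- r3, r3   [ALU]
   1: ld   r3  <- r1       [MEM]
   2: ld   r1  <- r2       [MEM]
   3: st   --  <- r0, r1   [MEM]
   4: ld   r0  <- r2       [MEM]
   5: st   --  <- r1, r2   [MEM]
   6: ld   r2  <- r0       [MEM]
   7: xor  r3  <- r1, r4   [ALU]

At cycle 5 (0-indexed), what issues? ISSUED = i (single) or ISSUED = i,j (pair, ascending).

ISSUED = 5

#0 head=0: xor.ALU i0 WAW r3
#1 head=1: ld.MEM i1 no-port MEM/MEM
#2 head=2: ld.MEM i2 no-port MEM/MEM
#3 head=3: st.MEM i3 no-port MEM/MEM
#4 head=4: ld.MEM i4 no-port MEM/MEM
#5 head=5: st.MEM i5 no-port MEM/MEM
#6 head=6: ld.MEM+xor.ALU i6,i7 pair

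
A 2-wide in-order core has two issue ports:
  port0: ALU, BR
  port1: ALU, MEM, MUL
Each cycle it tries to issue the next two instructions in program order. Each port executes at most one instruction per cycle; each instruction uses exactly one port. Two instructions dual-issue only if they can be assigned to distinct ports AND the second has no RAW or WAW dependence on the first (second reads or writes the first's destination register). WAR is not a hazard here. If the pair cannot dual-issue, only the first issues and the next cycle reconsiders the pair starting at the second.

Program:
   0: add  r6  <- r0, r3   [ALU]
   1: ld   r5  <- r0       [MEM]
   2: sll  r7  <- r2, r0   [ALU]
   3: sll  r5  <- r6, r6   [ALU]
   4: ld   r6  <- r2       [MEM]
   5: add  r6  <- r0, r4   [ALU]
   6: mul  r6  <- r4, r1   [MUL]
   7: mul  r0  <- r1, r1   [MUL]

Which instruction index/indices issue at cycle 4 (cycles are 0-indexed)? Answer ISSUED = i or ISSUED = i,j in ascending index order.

ISSUED = 6

[0] i0,i1  add.ALU/ld.MEM  -- pair
[1] i2,i3  sll.ALU/sll.ALU  -- pair
[2] i4  ld.MEM  -- WAW r6
[3] i5  add.ALU  -- WAW r6
[4] i6  mul.MUL  -- no-port MUL/MUL
[5] i7  mul.MUL  -- tail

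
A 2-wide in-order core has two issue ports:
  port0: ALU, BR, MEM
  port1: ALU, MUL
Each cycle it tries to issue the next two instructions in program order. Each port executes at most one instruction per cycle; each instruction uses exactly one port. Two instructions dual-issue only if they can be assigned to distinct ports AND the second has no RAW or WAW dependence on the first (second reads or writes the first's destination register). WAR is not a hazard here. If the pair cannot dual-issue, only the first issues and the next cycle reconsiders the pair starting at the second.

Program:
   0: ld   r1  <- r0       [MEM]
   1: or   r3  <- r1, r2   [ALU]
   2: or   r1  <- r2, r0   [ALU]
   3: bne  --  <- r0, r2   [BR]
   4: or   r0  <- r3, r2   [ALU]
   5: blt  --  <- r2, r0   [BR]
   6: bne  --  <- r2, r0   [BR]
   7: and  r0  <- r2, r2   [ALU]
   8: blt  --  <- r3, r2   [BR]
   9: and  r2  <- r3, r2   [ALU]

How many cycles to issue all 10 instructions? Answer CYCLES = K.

CYCLES = 6

#0 head=0: ld i0 RAW r1
#1 head=1: or or i1/i2 dual
#2 head=3: bne or i3/i4 dual
#3 head=5: blt i5 no-port BR/BR
#4 head=6: bne and i6/i7 dual
#5 head=8: blt and i8/i9 dual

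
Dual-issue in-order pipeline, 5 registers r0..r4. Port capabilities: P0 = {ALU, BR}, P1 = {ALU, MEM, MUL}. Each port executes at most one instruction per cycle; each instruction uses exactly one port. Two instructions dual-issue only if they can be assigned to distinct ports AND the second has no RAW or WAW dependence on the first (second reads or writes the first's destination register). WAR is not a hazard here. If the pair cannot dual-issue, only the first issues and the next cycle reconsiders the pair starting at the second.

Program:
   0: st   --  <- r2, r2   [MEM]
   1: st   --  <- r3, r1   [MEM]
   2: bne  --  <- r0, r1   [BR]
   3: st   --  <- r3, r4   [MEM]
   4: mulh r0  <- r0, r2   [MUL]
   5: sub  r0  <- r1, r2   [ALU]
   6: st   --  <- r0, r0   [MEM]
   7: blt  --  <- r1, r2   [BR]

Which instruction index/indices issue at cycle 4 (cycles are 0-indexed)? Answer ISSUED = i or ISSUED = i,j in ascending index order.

ISSUED = 5

  cy0 -> i0 (st) no-port MEM/MEM
  cy1 -> i1,i2 (st/bne) dual
  cy2 -> i3 (st) no-port MEM/MUL
  cy3 -> i4 (mulh) WAW r0
  cy4 -> i5 (sub) RAW r0
  cy5 -> i6,i7 (st/blt) dual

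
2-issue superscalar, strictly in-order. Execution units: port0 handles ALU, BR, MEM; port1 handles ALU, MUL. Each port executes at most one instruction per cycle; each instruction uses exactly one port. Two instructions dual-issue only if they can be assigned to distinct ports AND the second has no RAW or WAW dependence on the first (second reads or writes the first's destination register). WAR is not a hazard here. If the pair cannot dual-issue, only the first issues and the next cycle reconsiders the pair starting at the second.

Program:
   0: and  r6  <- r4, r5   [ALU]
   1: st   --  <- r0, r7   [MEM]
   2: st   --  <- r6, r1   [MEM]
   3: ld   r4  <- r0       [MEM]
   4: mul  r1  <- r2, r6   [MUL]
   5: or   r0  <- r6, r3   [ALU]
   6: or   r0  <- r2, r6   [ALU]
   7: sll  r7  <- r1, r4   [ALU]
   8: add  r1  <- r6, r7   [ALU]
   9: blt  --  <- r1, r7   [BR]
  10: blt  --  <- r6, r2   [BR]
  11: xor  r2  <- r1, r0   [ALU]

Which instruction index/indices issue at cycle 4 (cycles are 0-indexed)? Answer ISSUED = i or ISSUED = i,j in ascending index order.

t=0 i0&i1:and/st ; dual
t=1 i2:st ; no-port MEM/MEM
t=2 i3&i4:ld/mul ; dual
t=3 i5:or ; WAW r0
t=4 i6&i7:or/sll ; dual
t=5 i8:add ; RAW r1
t=6 i9:blt ; no-port BR/BR
t=7 i10&i11:blt/xor ; dual

ISSUED = 6,7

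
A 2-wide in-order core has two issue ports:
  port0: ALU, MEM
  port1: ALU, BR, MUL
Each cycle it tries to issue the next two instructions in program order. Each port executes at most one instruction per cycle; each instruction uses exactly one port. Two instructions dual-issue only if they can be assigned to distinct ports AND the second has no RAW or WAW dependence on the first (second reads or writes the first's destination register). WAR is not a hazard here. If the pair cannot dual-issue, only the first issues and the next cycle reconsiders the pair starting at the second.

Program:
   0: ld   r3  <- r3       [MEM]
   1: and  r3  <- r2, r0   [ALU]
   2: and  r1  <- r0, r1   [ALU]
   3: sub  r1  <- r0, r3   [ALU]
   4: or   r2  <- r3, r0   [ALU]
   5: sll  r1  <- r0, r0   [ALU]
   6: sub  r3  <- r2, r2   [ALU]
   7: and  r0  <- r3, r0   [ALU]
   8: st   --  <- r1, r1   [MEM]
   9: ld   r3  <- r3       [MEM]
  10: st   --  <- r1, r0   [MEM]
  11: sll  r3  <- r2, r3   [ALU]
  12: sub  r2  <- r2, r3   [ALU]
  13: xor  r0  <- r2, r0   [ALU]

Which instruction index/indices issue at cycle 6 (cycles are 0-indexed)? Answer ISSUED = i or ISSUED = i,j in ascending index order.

ISSUED = 10,11

#0 head=0: ld.MEM i0 WAW r3
#1 head=1: and.ALU+and.ALU i1/i2 dual
#2 head=3: sub.ALU+or.ALU i3/i4 dual
#3 head=5: sll.ALU+sub.ALU i5/i6 dual
#4 head=7: and.ALU+st.MEM i7/i8 dual
#5 head=9: ld.MEM i9 no-port MEM/MEM
#6 head=10: st.MEM+sll.ALU i10/i11 dual
#7 head=12: sub.ALU i12 RAW r2
#8 head=13: xor.ALU i13 tail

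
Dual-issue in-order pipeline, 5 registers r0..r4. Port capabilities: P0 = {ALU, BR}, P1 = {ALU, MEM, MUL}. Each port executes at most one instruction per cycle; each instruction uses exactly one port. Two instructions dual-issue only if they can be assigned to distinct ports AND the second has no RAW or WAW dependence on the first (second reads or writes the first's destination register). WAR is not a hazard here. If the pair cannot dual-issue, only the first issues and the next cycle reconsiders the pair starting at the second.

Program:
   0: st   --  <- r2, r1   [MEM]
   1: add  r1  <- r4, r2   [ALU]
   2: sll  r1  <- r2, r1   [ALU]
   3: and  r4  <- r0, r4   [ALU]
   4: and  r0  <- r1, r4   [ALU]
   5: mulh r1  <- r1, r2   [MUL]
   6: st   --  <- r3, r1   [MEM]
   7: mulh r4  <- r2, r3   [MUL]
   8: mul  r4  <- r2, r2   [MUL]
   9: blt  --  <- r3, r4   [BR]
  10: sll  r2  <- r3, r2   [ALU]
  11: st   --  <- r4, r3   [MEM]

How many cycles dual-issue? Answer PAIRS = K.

PAIRS = 4

0. st/add @i0/i1  | 2-wide
1. sll/and @i2/i3  | 2-wide
2. and/mulh @i4/i5  | 2-wide
3. st @i6  | no-port MEM/MUL
4. mulh @i7  | no-port MUL/MUL
5. mul @i8  | RAW r4
6. blt/sll @i9/i10  | 2-wide
7. st @i11  | tail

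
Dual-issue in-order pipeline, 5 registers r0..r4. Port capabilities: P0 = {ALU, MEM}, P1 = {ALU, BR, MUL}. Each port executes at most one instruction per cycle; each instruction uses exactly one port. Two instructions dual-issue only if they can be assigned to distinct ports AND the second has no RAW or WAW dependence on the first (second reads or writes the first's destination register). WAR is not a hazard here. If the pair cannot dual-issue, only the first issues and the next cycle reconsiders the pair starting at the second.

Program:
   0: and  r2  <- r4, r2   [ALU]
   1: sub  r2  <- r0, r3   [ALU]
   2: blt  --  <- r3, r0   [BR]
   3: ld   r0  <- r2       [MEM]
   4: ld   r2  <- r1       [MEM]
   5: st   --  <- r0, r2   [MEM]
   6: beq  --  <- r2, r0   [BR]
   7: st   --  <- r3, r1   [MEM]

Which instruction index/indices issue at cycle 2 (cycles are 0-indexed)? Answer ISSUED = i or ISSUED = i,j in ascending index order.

ISSUED = 3

0. and @i0  | WAW r2
1. sub+blt @i1+i2  | 2-wide
2. ld @i3  | no-port MEM/MEM
3. ld @i4  | no-port MEM/MEM
4. st+beq @i5+i6  | 2-wide
5. st @i7  | tail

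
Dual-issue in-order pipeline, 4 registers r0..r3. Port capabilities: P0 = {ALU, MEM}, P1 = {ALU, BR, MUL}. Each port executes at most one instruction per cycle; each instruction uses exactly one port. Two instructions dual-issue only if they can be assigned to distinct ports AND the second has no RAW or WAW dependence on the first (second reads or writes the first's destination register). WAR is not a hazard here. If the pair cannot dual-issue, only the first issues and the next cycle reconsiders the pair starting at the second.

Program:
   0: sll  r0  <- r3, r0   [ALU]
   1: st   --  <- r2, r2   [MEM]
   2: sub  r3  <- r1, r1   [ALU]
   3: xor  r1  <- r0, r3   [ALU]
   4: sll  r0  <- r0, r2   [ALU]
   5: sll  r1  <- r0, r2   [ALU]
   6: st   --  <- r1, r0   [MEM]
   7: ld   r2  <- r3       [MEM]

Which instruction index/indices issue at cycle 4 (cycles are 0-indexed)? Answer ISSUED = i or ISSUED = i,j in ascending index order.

t=0 i0+i1:sll;st ; pair
t=1 i2:sub ; RAW r3
t=2 i3+i4:xor;sll ; pair
t=3 i5:sll ; RAW r1
t=4 i6:st ; no-port MEM/MEM
t=5 i7:ld ; tail

ISSUED = 6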